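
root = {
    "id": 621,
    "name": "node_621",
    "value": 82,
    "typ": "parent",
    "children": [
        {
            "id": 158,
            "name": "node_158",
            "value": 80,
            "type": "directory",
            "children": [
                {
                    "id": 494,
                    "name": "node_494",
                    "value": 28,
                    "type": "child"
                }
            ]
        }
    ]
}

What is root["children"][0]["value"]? 80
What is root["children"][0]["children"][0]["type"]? "child"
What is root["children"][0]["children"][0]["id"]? 494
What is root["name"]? "node_621"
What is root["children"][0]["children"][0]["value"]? 28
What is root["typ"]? "parent"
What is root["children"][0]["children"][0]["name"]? "node_494"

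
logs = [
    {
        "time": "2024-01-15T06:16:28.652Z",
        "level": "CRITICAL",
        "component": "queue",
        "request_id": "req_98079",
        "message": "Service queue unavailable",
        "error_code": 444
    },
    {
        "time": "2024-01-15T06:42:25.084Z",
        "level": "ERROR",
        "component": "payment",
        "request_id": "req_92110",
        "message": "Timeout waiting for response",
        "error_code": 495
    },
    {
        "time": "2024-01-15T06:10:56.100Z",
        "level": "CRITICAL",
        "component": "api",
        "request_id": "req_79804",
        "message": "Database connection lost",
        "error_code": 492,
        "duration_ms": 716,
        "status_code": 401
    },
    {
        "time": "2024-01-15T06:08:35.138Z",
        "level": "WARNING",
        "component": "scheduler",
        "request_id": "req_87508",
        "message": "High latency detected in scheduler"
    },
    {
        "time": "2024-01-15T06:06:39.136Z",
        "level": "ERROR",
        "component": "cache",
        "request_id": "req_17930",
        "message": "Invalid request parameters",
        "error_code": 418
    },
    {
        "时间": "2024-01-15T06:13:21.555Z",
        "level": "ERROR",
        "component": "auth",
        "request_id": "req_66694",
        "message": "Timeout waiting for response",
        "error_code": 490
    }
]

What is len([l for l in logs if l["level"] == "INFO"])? 0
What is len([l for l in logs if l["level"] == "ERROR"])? 3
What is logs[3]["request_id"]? "req_87508"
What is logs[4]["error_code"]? 418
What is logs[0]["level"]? "CRITICAL"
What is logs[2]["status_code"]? 401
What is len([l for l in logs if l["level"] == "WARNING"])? 1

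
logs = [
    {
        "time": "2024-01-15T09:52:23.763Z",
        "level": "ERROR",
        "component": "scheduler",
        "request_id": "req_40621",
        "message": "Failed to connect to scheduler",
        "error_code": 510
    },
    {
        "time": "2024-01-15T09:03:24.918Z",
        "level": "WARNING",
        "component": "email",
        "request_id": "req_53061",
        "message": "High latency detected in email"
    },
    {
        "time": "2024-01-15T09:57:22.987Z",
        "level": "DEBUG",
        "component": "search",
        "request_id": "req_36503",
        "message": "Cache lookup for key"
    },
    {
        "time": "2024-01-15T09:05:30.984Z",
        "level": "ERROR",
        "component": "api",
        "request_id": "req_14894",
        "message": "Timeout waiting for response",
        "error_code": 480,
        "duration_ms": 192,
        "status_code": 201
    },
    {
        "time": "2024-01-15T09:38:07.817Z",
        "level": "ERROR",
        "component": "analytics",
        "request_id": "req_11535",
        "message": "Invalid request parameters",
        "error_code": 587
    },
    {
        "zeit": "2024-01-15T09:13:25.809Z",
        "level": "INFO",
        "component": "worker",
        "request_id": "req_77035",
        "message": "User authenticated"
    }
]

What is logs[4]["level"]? "ERROR"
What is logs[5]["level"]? "INFO"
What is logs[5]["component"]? "worker"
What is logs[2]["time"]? "2024-01-15T09:57:22.987Z"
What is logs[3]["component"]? "api"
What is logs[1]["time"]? "2024-01-15T09:03:24.918Z"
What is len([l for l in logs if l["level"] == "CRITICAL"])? 0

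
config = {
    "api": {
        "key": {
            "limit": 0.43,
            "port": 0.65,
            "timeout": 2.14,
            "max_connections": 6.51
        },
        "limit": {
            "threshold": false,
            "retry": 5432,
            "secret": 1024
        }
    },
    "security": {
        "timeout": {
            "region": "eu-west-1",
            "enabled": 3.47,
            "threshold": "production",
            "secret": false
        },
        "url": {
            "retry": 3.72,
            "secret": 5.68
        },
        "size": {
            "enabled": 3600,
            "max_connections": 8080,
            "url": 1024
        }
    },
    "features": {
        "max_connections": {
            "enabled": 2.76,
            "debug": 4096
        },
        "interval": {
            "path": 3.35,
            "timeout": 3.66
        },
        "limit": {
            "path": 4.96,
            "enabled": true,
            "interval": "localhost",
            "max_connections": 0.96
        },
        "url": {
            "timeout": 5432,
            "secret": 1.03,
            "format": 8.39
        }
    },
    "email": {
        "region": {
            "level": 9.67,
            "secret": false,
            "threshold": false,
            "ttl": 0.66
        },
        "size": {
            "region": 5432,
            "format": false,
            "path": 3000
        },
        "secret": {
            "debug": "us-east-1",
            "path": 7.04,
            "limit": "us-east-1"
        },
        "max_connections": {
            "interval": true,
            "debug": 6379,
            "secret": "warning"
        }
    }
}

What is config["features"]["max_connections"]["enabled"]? 2.76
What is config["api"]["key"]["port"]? 0.65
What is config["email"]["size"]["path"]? 3000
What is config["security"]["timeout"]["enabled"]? 3.47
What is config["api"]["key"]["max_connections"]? 6.51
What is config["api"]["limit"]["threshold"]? False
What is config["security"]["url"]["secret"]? 5.68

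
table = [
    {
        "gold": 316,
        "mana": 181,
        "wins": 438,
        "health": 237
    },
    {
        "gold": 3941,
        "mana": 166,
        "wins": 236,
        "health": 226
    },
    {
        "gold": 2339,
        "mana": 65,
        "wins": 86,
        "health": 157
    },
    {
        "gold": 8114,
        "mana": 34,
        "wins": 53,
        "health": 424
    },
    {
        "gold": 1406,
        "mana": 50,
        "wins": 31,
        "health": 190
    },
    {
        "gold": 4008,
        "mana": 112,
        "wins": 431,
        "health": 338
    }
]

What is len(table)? 6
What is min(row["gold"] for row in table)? 316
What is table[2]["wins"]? 86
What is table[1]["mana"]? 166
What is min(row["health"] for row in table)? 157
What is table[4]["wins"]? 31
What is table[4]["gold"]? 1406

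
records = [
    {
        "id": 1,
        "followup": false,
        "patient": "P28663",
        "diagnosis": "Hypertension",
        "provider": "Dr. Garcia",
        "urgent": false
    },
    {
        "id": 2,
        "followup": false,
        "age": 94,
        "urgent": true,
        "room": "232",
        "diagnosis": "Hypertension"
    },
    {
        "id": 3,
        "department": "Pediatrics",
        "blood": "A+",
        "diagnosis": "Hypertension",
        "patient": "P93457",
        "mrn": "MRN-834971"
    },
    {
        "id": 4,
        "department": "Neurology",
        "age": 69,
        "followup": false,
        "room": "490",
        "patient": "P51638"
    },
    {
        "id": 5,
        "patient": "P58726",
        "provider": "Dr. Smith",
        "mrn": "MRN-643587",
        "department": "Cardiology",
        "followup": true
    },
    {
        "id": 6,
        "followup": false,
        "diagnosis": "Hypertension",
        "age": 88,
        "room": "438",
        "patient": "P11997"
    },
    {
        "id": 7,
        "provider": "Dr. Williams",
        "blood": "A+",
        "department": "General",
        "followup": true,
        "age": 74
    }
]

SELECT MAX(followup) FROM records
True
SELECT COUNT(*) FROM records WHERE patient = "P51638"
1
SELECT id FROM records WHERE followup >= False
[1, 2, 4, 5, 6, 7]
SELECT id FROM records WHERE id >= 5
[5, 6, 7]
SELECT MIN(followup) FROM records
False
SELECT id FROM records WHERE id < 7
[1, 2, 3, 4, 5, 6]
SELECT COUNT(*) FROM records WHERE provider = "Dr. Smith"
1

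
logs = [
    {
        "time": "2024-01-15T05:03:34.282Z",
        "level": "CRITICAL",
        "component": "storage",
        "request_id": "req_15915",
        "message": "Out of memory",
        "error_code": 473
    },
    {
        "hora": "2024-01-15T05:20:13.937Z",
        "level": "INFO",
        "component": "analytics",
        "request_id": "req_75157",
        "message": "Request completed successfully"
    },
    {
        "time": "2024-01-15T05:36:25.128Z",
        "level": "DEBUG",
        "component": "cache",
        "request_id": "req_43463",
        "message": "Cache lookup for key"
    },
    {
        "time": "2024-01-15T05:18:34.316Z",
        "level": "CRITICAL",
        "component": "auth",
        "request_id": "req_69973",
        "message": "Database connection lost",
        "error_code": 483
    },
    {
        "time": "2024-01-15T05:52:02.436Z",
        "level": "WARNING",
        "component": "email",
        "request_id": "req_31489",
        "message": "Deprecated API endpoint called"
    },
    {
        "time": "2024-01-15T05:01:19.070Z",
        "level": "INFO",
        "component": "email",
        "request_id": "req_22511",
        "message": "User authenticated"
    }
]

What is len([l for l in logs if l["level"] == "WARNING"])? 1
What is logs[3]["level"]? "CRITICAL"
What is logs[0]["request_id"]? "req_15915"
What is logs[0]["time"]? "2024-01-15T05:03:34.282Z"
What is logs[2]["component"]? "cache"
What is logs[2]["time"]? "2024-01-15T05:36:25.128Z"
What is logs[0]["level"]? "CRITICAL"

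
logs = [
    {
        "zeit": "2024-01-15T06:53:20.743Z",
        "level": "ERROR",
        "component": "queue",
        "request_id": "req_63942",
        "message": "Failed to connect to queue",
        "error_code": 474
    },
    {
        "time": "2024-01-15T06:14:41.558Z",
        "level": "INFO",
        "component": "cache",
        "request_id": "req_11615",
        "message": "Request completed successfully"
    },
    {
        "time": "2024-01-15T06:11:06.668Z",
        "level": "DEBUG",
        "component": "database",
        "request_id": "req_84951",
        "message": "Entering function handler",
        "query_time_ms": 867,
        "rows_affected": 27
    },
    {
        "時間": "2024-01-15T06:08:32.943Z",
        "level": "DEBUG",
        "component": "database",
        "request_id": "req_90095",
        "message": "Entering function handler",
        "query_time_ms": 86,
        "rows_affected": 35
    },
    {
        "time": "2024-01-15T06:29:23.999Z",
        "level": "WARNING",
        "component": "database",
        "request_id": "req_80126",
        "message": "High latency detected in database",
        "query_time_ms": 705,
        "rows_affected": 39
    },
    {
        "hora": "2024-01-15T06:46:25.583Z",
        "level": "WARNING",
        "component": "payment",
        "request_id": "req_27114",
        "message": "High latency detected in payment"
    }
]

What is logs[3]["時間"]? "2024-01-15T06:08:32.943Z"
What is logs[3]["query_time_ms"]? 86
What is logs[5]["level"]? "WARNING"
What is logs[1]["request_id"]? "req_11615"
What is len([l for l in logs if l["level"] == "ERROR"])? 1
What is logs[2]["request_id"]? "req_84951"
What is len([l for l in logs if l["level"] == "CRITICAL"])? 0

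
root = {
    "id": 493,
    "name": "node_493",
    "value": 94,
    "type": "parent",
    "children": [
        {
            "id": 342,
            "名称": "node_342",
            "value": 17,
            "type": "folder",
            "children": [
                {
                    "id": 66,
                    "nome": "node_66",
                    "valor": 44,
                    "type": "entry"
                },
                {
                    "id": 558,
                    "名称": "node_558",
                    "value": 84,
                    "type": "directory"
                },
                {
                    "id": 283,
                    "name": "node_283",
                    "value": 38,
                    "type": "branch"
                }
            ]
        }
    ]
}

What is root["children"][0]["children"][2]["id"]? 283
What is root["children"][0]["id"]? 342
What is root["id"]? 493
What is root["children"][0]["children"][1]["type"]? "directory"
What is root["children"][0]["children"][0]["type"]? "entry"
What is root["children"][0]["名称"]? "node_342"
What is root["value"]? 94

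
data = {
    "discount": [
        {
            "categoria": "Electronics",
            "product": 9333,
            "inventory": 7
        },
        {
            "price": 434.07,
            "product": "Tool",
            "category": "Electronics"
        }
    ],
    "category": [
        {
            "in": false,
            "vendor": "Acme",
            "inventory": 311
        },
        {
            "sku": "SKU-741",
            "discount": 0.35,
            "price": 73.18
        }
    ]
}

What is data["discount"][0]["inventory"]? 7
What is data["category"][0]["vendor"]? "Acme"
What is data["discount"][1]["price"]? 434.07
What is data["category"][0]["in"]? False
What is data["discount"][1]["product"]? "Tool"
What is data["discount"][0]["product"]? 9333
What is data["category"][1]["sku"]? "SKU-741"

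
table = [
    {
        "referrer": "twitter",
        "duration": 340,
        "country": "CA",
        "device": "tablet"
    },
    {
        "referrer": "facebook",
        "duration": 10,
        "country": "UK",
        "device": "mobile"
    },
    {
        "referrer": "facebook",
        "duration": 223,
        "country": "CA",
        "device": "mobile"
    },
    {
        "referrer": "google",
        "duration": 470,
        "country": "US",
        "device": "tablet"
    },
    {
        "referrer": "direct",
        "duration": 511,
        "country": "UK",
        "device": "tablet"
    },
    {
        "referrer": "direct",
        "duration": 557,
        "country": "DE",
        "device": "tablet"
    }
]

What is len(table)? 6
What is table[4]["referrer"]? "direct"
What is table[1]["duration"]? 10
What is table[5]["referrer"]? "direct"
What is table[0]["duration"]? 340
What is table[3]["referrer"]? "google"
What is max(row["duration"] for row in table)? 557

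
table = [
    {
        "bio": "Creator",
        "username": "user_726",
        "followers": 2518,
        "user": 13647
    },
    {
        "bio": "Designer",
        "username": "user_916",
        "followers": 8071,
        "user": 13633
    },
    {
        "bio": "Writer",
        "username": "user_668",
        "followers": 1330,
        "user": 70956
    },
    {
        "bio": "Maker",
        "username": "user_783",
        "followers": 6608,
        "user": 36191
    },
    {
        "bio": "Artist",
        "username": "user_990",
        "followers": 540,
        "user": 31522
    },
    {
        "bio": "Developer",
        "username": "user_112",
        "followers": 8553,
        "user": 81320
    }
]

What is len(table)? 6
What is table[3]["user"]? 36191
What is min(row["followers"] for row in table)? 540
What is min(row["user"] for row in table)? 13633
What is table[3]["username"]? "user_783"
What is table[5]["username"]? "user_112"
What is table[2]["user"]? 70956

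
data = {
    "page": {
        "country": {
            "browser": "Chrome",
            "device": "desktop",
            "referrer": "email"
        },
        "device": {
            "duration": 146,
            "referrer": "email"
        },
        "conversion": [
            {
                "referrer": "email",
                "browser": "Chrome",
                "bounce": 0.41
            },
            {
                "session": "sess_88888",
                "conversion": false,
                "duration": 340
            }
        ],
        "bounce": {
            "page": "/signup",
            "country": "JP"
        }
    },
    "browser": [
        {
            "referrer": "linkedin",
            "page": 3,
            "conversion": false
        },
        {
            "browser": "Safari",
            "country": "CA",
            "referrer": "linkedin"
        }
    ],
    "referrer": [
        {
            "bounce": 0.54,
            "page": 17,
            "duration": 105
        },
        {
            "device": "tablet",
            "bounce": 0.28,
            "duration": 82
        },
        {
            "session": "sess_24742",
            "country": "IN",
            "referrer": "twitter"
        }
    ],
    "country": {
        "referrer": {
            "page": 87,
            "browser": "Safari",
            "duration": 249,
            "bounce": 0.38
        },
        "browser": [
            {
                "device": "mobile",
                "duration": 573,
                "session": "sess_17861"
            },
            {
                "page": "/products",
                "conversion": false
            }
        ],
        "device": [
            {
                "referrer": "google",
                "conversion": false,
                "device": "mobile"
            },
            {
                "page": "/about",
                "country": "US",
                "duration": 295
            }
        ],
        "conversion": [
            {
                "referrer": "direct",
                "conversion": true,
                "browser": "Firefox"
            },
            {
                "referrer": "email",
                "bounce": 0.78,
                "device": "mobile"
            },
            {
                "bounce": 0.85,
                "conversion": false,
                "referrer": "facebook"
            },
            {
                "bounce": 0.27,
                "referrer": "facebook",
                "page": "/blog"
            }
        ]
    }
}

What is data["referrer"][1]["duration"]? 82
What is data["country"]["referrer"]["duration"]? 249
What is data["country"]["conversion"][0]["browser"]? "Firefox"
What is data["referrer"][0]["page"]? 17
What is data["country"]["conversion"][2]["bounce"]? 0.85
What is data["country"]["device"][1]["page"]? "/about"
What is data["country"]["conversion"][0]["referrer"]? "direct"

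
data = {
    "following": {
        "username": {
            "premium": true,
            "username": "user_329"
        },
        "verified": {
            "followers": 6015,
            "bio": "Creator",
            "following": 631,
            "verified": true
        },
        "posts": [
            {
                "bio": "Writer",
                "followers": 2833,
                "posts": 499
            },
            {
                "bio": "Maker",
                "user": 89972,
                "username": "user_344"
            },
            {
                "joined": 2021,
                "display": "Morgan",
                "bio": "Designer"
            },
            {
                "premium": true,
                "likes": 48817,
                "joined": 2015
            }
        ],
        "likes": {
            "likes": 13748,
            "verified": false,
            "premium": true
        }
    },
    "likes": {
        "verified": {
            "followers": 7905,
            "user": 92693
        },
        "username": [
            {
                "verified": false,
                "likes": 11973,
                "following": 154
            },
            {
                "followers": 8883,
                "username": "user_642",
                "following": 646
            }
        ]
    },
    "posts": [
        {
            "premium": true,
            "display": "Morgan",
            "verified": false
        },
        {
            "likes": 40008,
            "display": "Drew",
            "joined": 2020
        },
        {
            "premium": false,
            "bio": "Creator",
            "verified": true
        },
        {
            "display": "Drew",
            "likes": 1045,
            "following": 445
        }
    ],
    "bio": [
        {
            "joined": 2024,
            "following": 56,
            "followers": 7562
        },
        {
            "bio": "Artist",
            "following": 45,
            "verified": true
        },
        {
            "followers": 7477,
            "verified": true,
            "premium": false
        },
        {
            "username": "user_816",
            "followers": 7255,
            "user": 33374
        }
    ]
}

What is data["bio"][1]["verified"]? True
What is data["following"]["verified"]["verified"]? True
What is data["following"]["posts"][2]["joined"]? 2021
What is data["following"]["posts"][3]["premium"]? True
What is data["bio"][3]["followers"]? 7255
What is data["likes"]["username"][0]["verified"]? False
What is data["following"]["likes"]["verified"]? False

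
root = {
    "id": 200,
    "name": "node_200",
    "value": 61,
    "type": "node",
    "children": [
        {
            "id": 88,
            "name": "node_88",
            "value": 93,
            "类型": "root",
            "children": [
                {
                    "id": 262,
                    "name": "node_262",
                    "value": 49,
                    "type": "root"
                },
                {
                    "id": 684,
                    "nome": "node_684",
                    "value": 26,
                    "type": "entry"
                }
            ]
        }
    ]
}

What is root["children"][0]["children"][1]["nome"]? "node_684"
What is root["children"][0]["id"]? 88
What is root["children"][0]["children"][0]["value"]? 49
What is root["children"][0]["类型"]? "root"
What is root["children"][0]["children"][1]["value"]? 26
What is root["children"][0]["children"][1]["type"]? "entry"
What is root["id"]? 200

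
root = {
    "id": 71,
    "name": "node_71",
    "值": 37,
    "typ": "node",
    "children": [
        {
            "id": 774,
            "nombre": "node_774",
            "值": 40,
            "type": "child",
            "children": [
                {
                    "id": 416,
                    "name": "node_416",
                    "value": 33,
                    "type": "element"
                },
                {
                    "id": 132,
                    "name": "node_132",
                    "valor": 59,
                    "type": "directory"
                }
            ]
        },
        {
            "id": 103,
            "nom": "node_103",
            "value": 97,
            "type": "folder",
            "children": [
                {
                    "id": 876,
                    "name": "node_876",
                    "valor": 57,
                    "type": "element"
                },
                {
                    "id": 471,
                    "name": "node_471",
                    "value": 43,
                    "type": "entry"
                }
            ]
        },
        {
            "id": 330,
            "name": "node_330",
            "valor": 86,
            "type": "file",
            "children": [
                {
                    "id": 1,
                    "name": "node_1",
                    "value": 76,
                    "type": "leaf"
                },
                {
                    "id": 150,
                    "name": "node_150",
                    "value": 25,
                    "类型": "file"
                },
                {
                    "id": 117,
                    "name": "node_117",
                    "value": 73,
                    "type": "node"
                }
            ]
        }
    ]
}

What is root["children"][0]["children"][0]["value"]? 33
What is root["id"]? 71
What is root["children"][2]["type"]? "file"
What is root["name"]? "node_71"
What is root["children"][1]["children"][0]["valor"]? 57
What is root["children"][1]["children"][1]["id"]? 471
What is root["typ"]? "node"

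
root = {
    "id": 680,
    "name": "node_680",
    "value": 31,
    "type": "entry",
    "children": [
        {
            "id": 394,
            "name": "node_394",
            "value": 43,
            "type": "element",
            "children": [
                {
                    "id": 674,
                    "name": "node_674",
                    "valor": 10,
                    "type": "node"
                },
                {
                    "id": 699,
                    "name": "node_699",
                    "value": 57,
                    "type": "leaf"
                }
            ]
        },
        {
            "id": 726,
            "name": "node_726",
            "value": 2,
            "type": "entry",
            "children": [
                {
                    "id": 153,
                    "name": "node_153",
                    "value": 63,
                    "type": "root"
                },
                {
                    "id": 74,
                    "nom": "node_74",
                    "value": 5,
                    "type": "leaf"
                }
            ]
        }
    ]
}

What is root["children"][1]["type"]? "entry"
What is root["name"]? "node_680"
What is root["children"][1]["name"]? "node_726"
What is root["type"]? "entry"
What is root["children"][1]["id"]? 726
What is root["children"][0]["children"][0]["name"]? "node_674"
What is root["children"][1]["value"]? 2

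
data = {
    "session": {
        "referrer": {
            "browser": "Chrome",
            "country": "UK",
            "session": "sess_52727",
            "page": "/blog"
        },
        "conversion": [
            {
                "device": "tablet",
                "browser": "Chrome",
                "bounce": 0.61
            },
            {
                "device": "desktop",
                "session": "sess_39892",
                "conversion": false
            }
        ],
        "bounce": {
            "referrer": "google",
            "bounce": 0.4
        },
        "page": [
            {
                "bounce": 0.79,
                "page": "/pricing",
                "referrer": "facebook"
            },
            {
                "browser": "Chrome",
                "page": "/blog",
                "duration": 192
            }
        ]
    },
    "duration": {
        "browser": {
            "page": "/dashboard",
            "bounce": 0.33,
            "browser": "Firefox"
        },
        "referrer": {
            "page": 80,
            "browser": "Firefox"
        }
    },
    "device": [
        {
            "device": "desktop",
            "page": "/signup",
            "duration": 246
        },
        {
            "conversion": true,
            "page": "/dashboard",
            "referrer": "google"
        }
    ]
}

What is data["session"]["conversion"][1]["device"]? "desktop"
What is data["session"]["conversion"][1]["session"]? "sess_39892"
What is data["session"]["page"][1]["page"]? "/blog"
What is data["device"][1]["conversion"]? True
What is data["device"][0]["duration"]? 246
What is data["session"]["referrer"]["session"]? "sess_52727"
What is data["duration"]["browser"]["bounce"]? 0.33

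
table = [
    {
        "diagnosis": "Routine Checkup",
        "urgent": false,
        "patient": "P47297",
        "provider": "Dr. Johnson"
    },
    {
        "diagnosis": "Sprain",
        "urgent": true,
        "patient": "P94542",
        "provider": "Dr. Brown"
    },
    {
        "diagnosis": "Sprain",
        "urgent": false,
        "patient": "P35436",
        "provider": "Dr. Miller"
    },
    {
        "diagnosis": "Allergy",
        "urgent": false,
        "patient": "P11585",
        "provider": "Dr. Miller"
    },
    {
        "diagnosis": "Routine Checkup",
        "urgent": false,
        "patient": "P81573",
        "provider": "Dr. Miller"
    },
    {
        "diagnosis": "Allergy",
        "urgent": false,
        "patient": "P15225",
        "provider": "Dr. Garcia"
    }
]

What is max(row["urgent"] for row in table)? True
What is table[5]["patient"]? "P15225"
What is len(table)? 6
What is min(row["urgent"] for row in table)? False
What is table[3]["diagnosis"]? "Allergy"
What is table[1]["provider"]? "Dr. Brown"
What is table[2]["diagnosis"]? "Sprain"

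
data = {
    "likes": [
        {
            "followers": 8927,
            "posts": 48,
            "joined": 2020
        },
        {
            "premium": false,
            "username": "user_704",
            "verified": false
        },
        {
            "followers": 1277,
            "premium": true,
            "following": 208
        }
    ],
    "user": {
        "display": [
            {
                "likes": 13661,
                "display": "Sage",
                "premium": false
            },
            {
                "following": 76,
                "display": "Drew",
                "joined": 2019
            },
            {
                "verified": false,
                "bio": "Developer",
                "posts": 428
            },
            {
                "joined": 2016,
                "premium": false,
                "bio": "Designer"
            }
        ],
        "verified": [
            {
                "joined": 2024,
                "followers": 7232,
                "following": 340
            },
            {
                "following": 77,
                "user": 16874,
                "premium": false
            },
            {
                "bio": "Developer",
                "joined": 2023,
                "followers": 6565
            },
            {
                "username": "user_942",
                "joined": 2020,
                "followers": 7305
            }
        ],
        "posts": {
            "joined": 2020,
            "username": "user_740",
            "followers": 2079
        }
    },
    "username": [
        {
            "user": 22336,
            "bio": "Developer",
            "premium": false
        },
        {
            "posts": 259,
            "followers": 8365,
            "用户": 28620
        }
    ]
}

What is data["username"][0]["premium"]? False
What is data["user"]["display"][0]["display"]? "Sage"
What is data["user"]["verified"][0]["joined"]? 2024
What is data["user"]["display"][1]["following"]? 76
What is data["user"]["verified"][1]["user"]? 16874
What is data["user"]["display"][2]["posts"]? 428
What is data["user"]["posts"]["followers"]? 2079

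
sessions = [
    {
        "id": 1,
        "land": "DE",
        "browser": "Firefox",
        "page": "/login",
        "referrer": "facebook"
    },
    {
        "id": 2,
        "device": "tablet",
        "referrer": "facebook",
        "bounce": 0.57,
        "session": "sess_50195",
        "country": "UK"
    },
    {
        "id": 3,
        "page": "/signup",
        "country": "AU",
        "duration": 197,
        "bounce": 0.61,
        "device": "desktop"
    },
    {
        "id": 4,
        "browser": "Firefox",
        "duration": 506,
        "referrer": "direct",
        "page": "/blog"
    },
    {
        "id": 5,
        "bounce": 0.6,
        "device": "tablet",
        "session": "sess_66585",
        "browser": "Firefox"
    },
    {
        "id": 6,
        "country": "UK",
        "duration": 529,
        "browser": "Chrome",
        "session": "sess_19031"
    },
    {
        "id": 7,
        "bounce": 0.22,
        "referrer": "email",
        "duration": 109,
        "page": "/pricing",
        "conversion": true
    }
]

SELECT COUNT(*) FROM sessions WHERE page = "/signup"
1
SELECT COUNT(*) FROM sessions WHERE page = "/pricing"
1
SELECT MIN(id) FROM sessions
1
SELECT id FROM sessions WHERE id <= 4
[1, 2, 3, 4]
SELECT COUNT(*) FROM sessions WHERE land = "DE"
1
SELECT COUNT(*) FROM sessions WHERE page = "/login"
1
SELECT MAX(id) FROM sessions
7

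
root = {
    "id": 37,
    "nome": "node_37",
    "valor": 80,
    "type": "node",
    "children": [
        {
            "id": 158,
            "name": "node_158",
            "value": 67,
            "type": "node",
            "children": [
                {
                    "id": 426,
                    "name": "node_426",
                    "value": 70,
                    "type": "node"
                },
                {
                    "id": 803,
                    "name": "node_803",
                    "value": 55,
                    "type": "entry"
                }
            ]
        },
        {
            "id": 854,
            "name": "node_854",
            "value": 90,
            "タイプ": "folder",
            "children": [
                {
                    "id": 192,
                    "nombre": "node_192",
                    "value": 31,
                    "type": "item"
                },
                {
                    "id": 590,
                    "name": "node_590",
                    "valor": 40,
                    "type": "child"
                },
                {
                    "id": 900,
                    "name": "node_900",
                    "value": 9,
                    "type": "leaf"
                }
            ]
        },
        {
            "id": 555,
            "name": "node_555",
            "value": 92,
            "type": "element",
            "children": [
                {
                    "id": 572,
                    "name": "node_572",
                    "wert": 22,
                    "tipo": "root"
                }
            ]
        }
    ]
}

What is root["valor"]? 80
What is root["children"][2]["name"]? "node_555"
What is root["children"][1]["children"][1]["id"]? 590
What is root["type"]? "node"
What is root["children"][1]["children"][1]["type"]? "child"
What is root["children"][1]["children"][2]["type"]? "leaf"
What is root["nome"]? "node_37"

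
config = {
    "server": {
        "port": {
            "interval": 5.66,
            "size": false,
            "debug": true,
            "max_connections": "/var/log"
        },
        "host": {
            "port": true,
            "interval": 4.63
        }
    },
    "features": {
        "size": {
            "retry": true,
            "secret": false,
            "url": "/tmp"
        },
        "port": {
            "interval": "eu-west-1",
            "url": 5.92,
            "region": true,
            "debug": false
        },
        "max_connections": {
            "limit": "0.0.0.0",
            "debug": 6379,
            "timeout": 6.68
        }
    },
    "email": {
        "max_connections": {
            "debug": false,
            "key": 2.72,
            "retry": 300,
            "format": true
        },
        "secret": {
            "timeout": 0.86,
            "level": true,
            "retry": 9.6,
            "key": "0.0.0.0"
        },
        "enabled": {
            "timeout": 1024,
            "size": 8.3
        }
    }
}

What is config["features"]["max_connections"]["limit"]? "0.0.0.0"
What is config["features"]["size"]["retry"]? True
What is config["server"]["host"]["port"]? True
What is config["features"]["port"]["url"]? 5.92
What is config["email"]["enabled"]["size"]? 8.3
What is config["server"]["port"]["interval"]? 5.66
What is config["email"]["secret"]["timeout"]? 0.86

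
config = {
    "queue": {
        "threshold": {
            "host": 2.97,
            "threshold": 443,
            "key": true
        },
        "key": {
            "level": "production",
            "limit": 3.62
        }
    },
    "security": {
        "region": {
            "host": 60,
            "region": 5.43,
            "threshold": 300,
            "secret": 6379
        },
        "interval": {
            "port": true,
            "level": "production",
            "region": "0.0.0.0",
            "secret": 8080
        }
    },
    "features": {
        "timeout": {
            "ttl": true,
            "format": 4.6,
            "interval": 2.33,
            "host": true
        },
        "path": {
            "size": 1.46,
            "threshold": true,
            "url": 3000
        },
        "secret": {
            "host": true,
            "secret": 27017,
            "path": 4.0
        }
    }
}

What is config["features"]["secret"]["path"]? 4.0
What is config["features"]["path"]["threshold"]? True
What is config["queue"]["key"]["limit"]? 3.62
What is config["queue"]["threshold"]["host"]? 2.97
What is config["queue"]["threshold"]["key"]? True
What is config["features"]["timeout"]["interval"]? 2.33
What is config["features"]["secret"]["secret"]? 27017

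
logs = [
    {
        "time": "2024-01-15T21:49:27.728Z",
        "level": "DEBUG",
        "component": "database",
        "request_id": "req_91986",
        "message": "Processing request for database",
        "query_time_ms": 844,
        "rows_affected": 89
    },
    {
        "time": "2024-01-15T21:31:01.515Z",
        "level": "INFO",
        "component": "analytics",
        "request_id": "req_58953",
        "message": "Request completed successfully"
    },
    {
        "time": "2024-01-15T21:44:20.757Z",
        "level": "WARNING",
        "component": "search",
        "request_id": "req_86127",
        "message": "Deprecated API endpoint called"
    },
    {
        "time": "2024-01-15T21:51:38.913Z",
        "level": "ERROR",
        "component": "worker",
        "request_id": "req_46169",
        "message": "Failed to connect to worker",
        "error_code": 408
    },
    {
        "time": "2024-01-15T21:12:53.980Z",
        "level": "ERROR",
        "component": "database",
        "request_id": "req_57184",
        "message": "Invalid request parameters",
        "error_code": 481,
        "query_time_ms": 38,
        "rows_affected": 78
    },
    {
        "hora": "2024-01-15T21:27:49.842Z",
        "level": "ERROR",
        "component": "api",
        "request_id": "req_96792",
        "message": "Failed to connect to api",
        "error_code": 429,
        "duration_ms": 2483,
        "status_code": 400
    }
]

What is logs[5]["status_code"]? 400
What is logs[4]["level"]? "ERROR"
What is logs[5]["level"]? "ERROR"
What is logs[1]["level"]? "INFO"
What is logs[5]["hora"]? "2024-01-15T21:27:49.842Z"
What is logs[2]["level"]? "WARNING"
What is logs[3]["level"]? "ERROR"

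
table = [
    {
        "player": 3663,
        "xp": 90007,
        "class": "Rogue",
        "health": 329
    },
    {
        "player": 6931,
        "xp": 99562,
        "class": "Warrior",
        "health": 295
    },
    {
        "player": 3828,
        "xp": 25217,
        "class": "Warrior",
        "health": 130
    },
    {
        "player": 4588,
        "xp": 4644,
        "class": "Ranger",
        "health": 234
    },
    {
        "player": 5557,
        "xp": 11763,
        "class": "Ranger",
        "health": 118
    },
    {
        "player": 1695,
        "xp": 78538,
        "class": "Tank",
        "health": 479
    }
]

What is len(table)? 6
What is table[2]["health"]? 130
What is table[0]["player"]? 3663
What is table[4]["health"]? 118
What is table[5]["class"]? "Tank"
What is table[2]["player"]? 3828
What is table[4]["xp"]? 11763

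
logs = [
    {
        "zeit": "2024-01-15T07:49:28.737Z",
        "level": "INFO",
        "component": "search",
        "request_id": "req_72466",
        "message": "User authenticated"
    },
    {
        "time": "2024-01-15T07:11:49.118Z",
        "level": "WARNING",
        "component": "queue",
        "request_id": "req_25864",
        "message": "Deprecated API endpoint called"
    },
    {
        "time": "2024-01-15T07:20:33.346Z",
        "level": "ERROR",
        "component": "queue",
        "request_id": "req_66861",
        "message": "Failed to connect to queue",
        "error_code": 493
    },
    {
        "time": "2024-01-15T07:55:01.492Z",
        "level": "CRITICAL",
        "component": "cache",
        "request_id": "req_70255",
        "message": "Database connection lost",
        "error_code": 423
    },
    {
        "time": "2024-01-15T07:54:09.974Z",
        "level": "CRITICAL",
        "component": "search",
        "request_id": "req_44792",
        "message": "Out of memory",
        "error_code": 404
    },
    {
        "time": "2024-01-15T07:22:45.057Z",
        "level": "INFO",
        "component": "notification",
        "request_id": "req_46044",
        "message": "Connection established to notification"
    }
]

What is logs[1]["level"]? "WARNING"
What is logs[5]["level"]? "INFO"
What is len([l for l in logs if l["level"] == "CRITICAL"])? 2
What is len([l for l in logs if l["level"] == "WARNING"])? 1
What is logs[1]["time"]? "2024-01-15T07:11:49.118Z"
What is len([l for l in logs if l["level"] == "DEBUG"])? 0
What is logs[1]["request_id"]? "req_25864"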